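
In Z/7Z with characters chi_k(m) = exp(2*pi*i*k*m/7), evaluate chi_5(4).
chi_5(4) = zeta_7^20 = exp(-2*I*pi/7)

Argument: chi_5(4) = zeta_7^(5*4) = zeta_7^20. Since zeta_7^7 = 1, this equals zeta_7^6 = exp(2*pi*i*6/7) = exp(-2*I*pi/7).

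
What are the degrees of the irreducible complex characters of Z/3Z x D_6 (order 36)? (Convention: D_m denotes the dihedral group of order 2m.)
Dimensions: 1, 1, 1, 1, 1, 1, 1, 1, 1, 1, 1, 1, 2, 2, 2, 2, 2, 2

Proof sketch: There are 18 irreducibles (= number of conjugacy classes). Their dimensions d_i satisfy sum d_i^2 = |G| = 36: 1 + 1 + 1 + 1 + 1 + 1 + 1 + 1 + 1 + 1 + 1 + 1 + 4 + 4 + 4 + 4 + 4 + 4 = 36. (For the product with Z/3Z: each of the 3 1-dim characters of Z/3Z tensors with each irrep of D_6, giving 3 copies of each D_6-dimension.)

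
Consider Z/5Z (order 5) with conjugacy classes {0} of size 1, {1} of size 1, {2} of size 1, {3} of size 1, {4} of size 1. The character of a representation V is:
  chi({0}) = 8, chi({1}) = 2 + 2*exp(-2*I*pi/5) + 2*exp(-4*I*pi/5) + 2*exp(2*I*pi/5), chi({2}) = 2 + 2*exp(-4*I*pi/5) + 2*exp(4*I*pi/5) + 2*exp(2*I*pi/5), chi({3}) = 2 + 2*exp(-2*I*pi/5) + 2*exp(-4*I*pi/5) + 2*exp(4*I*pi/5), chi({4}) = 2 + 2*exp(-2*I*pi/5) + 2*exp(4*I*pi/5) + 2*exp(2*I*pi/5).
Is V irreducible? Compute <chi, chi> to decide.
Not irreducible (reducible): <chi, chi> = 16 > 1.

Derivation: <chi, chi> = (1/|G|) sum_C |C| * |chi(C)|^2 = (1/5)[1*|8|^2 + 1*|2 + 2*exp(-2*I*pi/5) + 2*exp(-4*I*pi/5) + 2*exp(2*I*pi/5)|^2 + 1*|2 + 2*exp(-4*I*pi/5) + 2*exp(4*I*pi/5) + 2*exp(2*I*pi/5)|^2 + 1*|2 + 2*exp(-2*I*pi/5) + 2*exp(-4*I*pi/5) + 2*exp(4*I*pi/5)|^2 + 1*|2 + 2*exp(-2*I*pi/5) + 2*exp(4*I*pi/5) + 2*exp(2*I*pi/5)|^2]
  = (1/5)[(64) + (4) + (4) + (4) + (4)] = 80/5 = 16.
(Exp terms are combined using exp(i*s)*conj(exp(i*t)) = exp(i*(s-t)), and sums of them are collapsed using the identity that for every m > 1 the m distinct m-th roots of unity sum to 0, e.g. 1 + exp(2*I*pi/3) + exp(-2*I*pi/3) = 0.)
A character is irreducible iff <chi, chi> = 1, so this representation is reducible.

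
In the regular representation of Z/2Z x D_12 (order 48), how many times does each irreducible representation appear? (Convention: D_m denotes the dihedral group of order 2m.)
Each irreducible V_i of dimension d_i appears with multiplicity d_i, i.e. rho_reg = (direct sum over all irreducibles V_i) d_i V_i. The irreducible dimensions for Z/2Z x D_12 are 1, 1, 1, 1, 1, 1, 1, 1, 2, 2, 2, 2, 2, 2, 2, 2, 2, 2: 8 irreducibles of dimension 1, each with multiplicity 1; 10 irreducibles of dimension 2, each with multiplicity 2. Total dimension 8*1*1 + 10*2*2 = 48 = |G|.

Argument: General theorem: in the regular representation of a finite group G, each irreducible appears with multiplicity equal to its dimension. Check: dim(rho_reg) = sum d_i^2 = 1 + 1 + 1 + 1 + 1 + 1 + 1 + 1 + 4 + 4 + 4 + 4 + 4 + 4 + 4 + 4 + 4 + 4 = 48 = |G|.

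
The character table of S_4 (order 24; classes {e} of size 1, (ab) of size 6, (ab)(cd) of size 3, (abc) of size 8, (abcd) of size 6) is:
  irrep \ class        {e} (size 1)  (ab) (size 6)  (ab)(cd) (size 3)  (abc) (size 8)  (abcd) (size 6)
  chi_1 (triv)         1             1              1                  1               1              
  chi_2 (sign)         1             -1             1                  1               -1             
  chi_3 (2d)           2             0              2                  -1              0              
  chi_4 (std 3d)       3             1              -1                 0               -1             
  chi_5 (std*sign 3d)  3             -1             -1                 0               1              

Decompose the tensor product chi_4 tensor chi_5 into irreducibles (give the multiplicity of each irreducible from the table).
chi_4 tensor chi_5 = chi_2 + chi_3 + chi_4 + chi_5 (all other irreducibles have multiplicity 0).

Details: The character of a tensor product is the pointwise product (chi_4 * chi_5)(C) = chi_4(C) * chi_5(C):
  {e}: (3)*(3), (ab): (1)*(-1), (ab)(cd): (-1)*(-1), (abc): (0)*(0), (abcd): (-1)*(1)
so (chi_4 * chi_5) takes values
  {e} -> 9, (ab) -> -1, (ab)(cd) -> 1, (abc) -> 0, (abcd) -> -1.
Now take the inner product of this character with each irreducible chi from the table, <chi_4*chi_5, chi> = (1/24) sum_C |C| (chi_4*chi_5)(C) conj(chi(C)):
  <chi_4*chi_5, chi_1> = (1/24)[1*(9)*conj(1) + 6*(-1)*conj(1) + 3*(1)*conj(1) + 8*(0)*conj(1) + 6*(-1)*conj(1)]
      = (1/24)[(9) + (-6) + (3) + (0) + (-6)] = 0/24 = 0
  <chi_4*chi_5, chi_2> = (1/24)[1*(9)*conj(1) + 6*(-1)*conj(-1) + 3*(1)*conj(1) + 8*(0)*conj(1) + 6*(-1)*conj(-1)]
      = (1/24)[(9) + (6) + (3) + (0) + (6)] = 24/24 = 1
  <chi_4*chi_5, chi_3> = (1/24)[1*(9)*conj(2) + 6*(-1)*conj(0) + 3*(1)*conj(2) + 8*(0)*conj(-1) + 6*(-1)*conj(0)]
      = (1/24)[(18) + (0) + (6) + (0) + (0)] = 24/24 = 1
  <chi_4*chi_5, chi_4> = (1/24)[1*(9)*conj(3) + 6*(-1)*conj(1) + 3*(1)*conj(-1) + 8*(0)*conj(0) + 6*(-1)*conj(-1)]
      = (1/24)[(27) + (-6) + (-3) + (0) + (6)] = 24/24 = 1
  <chi_4*chi_5, chi_5> = (1/24)[1*(9)*conj(3) + 6*(-1)*conj(-1) + 3*(1)*conj(-1) + 8*(0)*conj(0) + 6*(-1)*conj(1)]
      = (1/24)[(27) + (6) + (-3) + (0) + (-6)] = 24/24 = 1
Hence the multiplicities are chi_2: 1, chi_3: 1, chi_4: 1, chi_5: 1. Dimension check: dim(chi_4)*dim(chi_5) = 3*3 = 9 and sum (mult * dim) = 1*1 + 1*2 + 1*3 + 1*3 = 9.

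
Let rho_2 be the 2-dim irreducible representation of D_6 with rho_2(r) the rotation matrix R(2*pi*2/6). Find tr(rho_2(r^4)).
chi_{rho_2}(r^4) = 2*cos(2*pi*2*4/6) = -1

Proof sketch: rho_2(r^4) is rotation by angle 2*pi*2*4/6, whose trace is 2*cos(2*pi*2*4/6) = -1.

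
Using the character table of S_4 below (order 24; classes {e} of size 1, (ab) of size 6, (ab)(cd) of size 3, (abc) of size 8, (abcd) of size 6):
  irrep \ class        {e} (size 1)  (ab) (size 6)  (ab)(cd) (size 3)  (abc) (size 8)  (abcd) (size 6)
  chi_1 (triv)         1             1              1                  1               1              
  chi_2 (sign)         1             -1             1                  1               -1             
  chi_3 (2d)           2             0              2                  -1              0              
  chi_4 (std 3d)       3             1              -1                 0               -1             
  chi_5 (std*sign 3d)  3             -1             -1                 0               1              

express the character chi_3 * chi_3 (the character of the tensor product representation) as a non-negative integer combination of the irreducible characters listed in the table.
chi_3 tensor chi_3 = chi_1 + chi_2 + chi_3 (all other irreducibles have multiplicity 0).

Details: The character of a tensor product is the pointwise product (chi_3 * chi_3)(C) = chi_3(C) * chi_3(C):
  {e}: (2)*(2), (ab): (0)*(0), (ab)(cd): (2)*(2), (abc): (-1)*(-1), (abcd): (0)*(0)
so (chi_3 * chi_3) takes values
  {e} -> 4, (ab) -> 0, (ab)(cd) -> 4, (abc) -> 1, (abcd) -> 0.
Now take the inner product of this character with each irreducible chi from the table, <chi_3*chi_3, chi> = (1/24) sum_C |C| (chi_3*chi_3)(C) conj(chi(C)):
  <chi_3*chi_3, chi_1> = (1/24)[1*(4)*conj(1) + 6*(0)*conj(1) + 3*(4)*conj(1) + 8*(1)*conj(1) + 6*(0)*conj(1)]
      = (1/24)[(4) + (0) + (12) + (8) + (0)] = 24/24 = 1
  <chi_3*chi_3, chi_2> = (1/24)[1*(4)*conj(1) + 6*(0)*conj(-1) + 3*(4)*conj(1) + 8*(1)*conj(1) + 6*(0)*conj(-1)]
      = (1/24)[(4) + (0) + (12) + (8) + (0)] = 24/24 = 1
  <chi_3*chi_3, chi_3> = (1/24)[1*(4)*conj(2) + 6*(0)*conj(0) + 3*(4)*conj(2) + 8*(1)*conj(-1) + 6*(0)*conj(0)]
      = (1/24)[(8) + (0) + (24) + (-8) + (0)] = 24/24 = 1
  <chi_3*chi_3, chi_4> = (1/24)[1*(4)*conj(3) + 6*(0)*conj(1) + 3*(4)*conj(-1) + 8*(1)*conj(0) + 6*(0)*conj(-1)]
      = (1/24)[(12) + (0) + (-12) + (0) + (0)] = 0/24 = 0
  <chi_3*chi_3, chi_5> = (1/24)[1*(4)*conj(3) + 6*(0)*conj(-1) + 3*(4)*conj(-1) + 8*(1)*conj(0) + 6*(0)*conj(1)]
      = (1/24)[(12) + (0) + (-12) + (0) + (0)] = 0/24 = 0
Hence the multiplicities are chi_1: 1, chi_2: 1, chi_3: 1. Dimension check: dim(chi_3)*dim(chi_3) = 2*2 = 4 and sum (mult * dim) = 1*1 + 1*1 + 1*2 = 4.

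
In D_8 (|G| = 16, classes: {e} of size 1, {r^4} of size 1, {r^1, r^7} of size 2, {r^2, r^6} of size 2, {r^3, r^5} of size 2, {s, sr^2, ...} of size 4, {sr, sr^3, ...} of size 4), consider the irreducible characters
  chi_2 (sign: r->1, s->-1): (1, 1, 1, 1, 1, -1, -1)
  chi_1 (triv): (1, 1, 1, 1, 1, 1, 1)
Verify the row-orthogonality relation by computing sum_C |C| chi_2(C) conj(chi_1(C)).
Sum = 0; so <chi_2, chi_1> = 0 (distinct irreducibles are orthogonal).

Why: Compute term by term over conjugacy classes (|C| * chi_2(C) * conj(chi_1(C))):
  1*(1)*conj(1) + 1*(1)*conj(1) + 2*(1)*conj(1) + 2*(1)*conj(1) + 2*(1)*conj(1) + 4*(-1)*conj(1) + 4*(-1)*conj(1)
  = (1) + (1) + (2) + (2) + (2) + (-4) + (-4)
  = 0.
Dividing by |G| = 16 gives 0/16 = 0, matching the row-orthogonality relation <chi_2, chi_1> = [chi_2 = chi_1].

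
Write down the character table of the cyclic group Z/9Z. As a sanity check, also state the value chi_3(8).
Character table of Z/9Z (irreps indexed chi_0,...,chi_8 with chi_k(m) = zeta_9^(k*m), zeta_9 = exp(2*pi*i/9)):
  irrep \ class  {0} (size 1)  {1} (size 1)    {2} (size 1)    {3} (size 1)    {4} (size 1)    {5} (size 1)    {6} (size 1)    {7} (size 1)    {8} (size 1)  
  chi_0          1             1               1               1               1               1               1               1               1             
  chi_1          1             exp(2*I*pi/9)   exp(4*I*pi/9)   exp(2*I*pi/3)   exp(8*I*pi/9)   exp(-8*I*pi/9)  exp(-2*I*pi/3)  exp(-4*I*pi/9)  exp(-2*I*pi/9)
  chi_2          1             exp(4*I*pi/9)   exp(8*I*pi/9)   exp(-2*I*pi/3)  exp(-2*I*pi/9)  exp(2*I*pi/9)   exp(2*I*pi/3)   exp(-8*I*pi/9)  exp(-4*I*pi/9)
  chi_3          1             exp(2*I*pi/3)   exp(-2*I*pi/3)  1               exp(2*I*pi/3)   exp(-2*I*pi/3)  1               exp(2*I*pi/3)   exp(-2*I*pi/3)
  chi_4          1             exp(8*I*pi/9)   exp(-2*I*pi/9)  exp(2*I*pi/3)   exp(-4*I*pi/9)  exp(4*I*pi/9)   exp(-2*I*pi/3)  exp(2*I*pi/9)   exp(-8*I*pi/9)
  chi_5          1             exp(-8*I*pi/9)  exp(2*I*pi/9)   exp(-2*I*pi/3)  exp(4*I*pi/9)   exp(-4*I*pi/9)  exp(2*I*pi/3)   exp(-2*I*pi/9)  exp(8*I*pi/9) 
  chi_6          1             exp(-2*I*pi/3)  exp(2*I*pi/3)   1               exp(-2*I*pi/3)  exp(2*I*pi/3)   1               exp(-2*I*pi/3)  exp(2*I*pi/3) 
  chi_7          1             exp(-4*I*pi/9)  exp(-8*I*pi/9)  exp(2*I*pi/3)   exp(2*I*pi/9)   exp(-2*I*pi/9)  exp(-2*I*pi/3)  exp(8*I*pi/9)   exp(4*I*pi/9) 
  chi_8          1             exp(-2*I*pi/9)  exp(-4*I*pi/9)  exp(-2*I*pi/3)  exp(-8*I*pi/9)  exp(8*I*pi/9)   exp(2*I*pi/3)   exp(4*I*pi/9)   exp(2*I*pi/9) 

Spot check: chi_3(8) = zeta_9^(3*8) = zeta_9^24 = exp(-2*I*pi/3).

Reasoning: Z/9Z is abelian, so all 9 irreducible complex representations are 1-dimensional. They are given by chi_k(m) = zeta_9^(k*m) for k = 0,...,8. Row orthogonality: sum_m chi_k(m) conj(chi_l(m)) = 9 * [k = l].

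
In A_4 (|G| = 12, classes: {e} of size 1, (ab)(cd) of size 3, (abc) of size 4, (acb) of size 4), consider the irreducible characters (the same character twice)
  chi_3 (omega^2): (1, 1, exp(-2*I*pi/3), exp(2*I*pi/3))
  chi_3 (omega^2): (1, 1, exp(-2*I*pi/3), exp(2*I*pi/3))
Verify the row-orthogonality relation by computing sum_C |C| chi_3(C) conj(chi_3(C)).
Sum = 12 = |G| = 12; so <chi_3, chi_3> = 1 (norm-1 confirms irreducibility).

Working: Compute term by term over conjugacy classes (|C| * chi_3(C) * conj(chi_3(C))):
  1*(1)*conj(1) + 3*(1)*conj(1) + 4*(exp(-2*I*pi/3))*conj(exp(-2*I*pi/3)) + 4*(exp(2*I*pi/3))*conj(exp(2*I*pi/3))
  = (1) + (3) + (4) + (4)
  = 12.
(Exp terms are combined using exp(i*s)*conj(exp(i*t)) = exp(i*(s-t)), and sums of them are collapsed using the identity that for every m > 1 the m distinct m-th roots of unity sum to 0, e.g. 1 + exp(2*I*pi/3) + exp(-2*I*pi/3) = 0.)
Dividing by |G| = 12 gives 12/12 = 1, matching the row-orthogonality relation <chi_3, chi_3> = [chi_3 = chi_3].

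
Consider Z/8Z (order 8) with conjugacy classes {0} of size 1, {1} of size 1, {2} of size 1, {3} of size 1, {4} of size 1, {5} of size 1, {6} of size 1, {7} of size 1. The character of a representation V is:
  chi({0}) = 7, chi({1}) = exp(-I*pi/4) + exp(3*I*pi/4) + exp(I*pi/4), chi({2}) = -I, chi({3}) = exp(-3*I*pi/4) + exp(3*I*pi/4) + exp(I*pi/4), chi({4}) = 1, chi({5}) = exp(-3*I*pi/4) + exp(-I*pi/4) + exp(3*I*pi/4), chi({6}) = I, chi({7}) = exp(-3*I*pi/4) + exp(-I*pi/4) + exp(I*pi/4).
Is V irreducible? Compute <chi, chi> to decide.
Not irreducible (reducible): <chi, chi> = 7 > 1.

Argument: <chi, chi> = (1/|G|) sum_C |C| * |chi(C)|^2 = (1/8)[1*|7|^2 + 1*|exp(-I*pi/4) + exp(3*I*pi/4) + exp(I*pi/4)|^2 + 1*|-I|^2 + 1*|exp(-3*I*pi/4) + exp(3*I*pi/4) + exp(I*pi/4)|^2 + 1*|1|^2 + 1*|exp(-3*I*pi/4) + exp(-I*pi/4) + exp(3*I*pi/4)|^2 + 1*|I|^2 + 1*|exp(-3*I*pi/4) + exp(-I*pi/4) + exp(I*pi/4)|^2]
  = (1/8)[(49) + (1) + (1) + (1) + (1) + (1) + (1) + (1)] = 56/8 = 7.
(Exp terms are combined using exp(i*s)*conj(exp(i*t)) = exp(i*(s-t)), and sums of them are collapsed using the identity that for every m > 1 the m distinct m-th roots of unity sum to 0, e.g. 1 + exp(2*I*pi/3) + exp(-2*I*pi/3) = 0.)
A character is irreducible iff <chi, chi> = 1, so this representation is reducible.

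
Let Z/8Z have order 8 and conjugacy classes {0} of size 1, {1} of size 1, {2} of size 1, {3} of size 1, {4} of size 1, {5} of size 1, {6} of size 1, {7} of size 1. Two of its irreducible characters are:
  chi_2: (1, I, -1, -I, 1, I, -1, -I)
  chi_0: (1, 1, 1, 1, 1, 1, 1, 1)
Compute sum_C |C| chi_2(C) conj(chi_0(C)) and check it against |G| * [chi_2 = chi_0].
Sum = 0; so <chi_2, chi_0> = 0 (distinct irreducibles are orthogonal).

Reasoning: Compute term by term over conjugacy classes (|C| * chi_2(C) * conj(chi_0(C))):
  1*(1)*conj(1) + 1*(I)*conj(1) + 1*(-1)*conj(1) + 1*(-I)*conj(1) + 1*(1)*conj(1) + 1*(I)*conj(1) + 1*(-1)*conj(1) + 1*(-I)*conj(1)
  = (1) + (I) + (-1) + (-I) + (1) + (I) + (-1) + (-I)
  = 0.
(Exp terms are combined using exp(i*s)*conj(exp(i*t)) = exp(i*(s-t)), and sums of them are collapsed using the identity that for every m > 1 the m distinct m-th roots of unity sum to 0, e.g. 1 + exp(2*I*pi/3) + exp(-2*I*pi/3) = 0.)
Dividing by |G| = 8 gives 0/8 = 0, matching the row-orthogonality relation <chi_2, chi_0> = [chi_2 = chi_0].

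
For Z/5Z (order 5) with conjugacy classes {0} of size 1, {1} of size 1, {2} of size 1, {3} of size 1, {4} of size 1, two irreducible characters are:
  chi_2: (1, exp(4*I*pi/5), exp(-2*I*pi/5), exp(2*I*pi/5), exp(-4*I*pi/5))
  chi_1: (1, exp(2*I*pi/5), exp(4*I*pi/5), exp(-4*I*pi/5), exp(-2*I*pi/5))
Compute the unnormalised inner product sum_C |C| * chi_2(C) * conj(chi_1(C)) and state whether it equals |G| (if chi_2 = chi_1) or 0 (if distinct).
Sum = 0; so <chi_2, chi_1> = 0 (distinct irreducibles are orthogonal).

Why: Compute term by term over conjugacy classes (|C| * chi_2(C) * conj(chi_1(C))):
  1*(1)*conj(1) + 1*(exp(4*I*pi/5))*conj(exp(2*I*pi/5)) + 1*(exp(-2*I*pi/5))*conj(exp(4*I*pi/5)) + 1*(exp(2*I*pi/5))*conj(exp(-4*I*pi/5)) + 1*(exp(-4*I*pi/5))*conj(exp(-2*I*pi/5))
  = (1) + (exp(2*I*pi/5)) + (exp(4*I*pi/5)) + (exp(-4*I*pi/5)) + (exp(-2*I*pi/5))
  = 0.
(Exp terms are combined using exp(i*s)*conj(exp(i*t)) = exp(i*(s-t)), and sums of them are collapsed using the identity that for every m > 1 the m distinct m-th roots of unity sum to 0, e.g. 1 + exp(2*I*pi/3) + exp(-2*I*pi/3) = 0.)
Dividing by |G| = 5 gives 0/5 = 0, matching the row-orthogonality relation <chi_2, chi_1> = [chi_2 = chi_1].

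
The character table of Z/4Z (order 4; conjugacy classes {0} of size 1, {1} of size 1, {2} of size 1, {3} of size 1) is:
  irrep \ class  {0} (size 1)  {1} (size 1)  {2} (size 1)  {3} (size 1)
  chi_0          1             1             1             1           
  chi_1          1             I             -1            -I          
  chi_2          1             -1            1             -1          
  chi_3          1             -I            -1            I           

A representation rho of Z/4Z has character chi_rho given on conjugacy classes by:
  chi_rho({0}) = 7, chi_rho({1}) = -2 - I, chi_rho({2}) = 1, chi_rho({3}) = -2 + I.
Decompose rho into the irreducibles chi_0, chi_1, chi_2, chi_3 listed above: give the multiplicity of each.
Multiplicities: chi_0: 1, chi_1: 1, chi_2: 3, chi_3: 2.

Proof sketch: Use <chi_rho, chi> = (1/|G|) sum_C |C| * chi_rho(C) * conj(chi(C)) with |G| = 4 for each irreducible chi in the table:
  <chi_rho, chi_0> = (1/4)[1*(7)*conj(1) + 1*(-2 - I)*conj(1) + 1*(1)*conj(1) + 1*(-2 + I)*conj(1)]
      = (1/4)[(7) + (-2 - I) + (1) + (-2 + I)] = 4/4 = 1
  <chi_rho, chi_1> = (1/4)[1*(7)*conj(1) + 1*(-2 - I)*conj(I) + 1*(1)*conj(-1) + 1*(-2 + I)*conj(-I)]
      = (1/4)[(7) + (-1 + 2*I) + (-1) + (-1 - 2*I)] = 4/4 = 1
  <chi_rho, chi_2> = (1/4)[1*(7)*conj(1) + 1*(-2 - I)*conj(-1) + 1*(1)*conj(1) + 1*(-2 + I)*conj(-1)]
      = (1/4)[(7) + (2 + I) + (1) + (2 - I)] = 12/4 = 3
  <chi_rho, chi_3> = (1/4)[1*(7)*conj(1) + 1*(-2 - I)*conj(-I) + 1*(1)*conj(-1) + 1*(-2 + I)*conj(I)]
      = (1/4)[(7) + (1 - 2*I) + (-1) + (1 + 2*I)] = 8/4 = 2
(Exp terms are combined using exp(i*s)*conj(exp(i*t)) = exp(i*(s-t)), and sums of them are collapsed using the identity that for every m > 1 the m distinct m-th roots of unity sum to 0, e.g. 1 + exp(2*I*pi/3) + exp(-2*I*pi/3) = 0.)
Dimension check: dim(rho) = sum (mult * dim) = 1*1 + 1*1 + 3*1 + 2*1 = 7 = chi_rho(e) = 7.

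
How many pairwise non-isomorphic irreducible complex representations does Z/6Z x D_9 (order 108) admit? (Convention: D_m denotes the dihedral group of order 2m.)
36

Derivation: The number of irreducible complex representations of a finite group equals its number of conjugacy classes. For a direct product, #classes(G x H) = #classes(G) * #classes(H). Z/6Z has 6 classes (abelian), D_9 has 6 classes, so 6 * 6 = 36, so Z/6Z x D_9 (order 108) has exactly 36 irreducible complex representations.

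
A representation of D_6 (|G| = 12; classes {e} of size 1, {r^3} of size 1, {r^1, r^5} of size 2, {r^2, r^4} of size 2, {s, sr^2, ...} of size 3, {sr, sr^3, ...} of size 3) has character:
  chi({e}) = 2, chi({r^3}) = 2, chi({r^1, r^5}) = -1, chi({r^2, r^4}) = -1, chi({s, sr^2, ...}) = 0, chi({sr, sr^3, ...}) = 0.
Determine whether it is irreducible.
Irreducible: <chi, chi> = 1.

Details: <chi, chi> = (1/|G|) sum_C |C| * |chi(C)|^2 = (1/12)[1*|2|^2 + 1*|2|^2 + 2*|-1|^2 + 2*|-1|^2 + 3*|0|^2 + 3*|0|^2]
  = (1/12)[(4) + (4) + (2) + (2) + (0) + (0)] = 12/12 = 1.
A character is irreducible iff <chi, chi> = 1, so this representation is irreducible.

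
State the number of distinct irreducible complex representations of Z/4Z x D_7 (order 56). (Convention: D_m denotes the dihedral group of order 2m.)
20

Derivation: The number of irreducible complex representations of a finite group equals its number of conjugacy classes. For a direct product, #classes(G x H) = #classes(G) * #classes(H). Z/4Z has 4 classes (abelian), D_7 has 5 classes, so 4 * 5 = 20, so Z/4Z x D_7 (order 56) has exactly 20 irreducible complex representations.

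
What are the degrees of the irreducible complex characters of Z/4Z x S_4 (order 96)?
Dimensions: 1, 1, 1, 1, 1, 1, 1, 1, 2, 2, 2, 2, 3, 3, 3, 3, 3, 3, 3, 3

Details: There are 20 irreducibles (= number of conjugacy classes). Their dimensions d_i satisfy sum d_i^2 = |G| = 96: 1 + 1 + 1 + 1 + 1 + 1 + 1 + 1 + 4 + 4 + 4 + 4 + 9 + 9 + 9 + 9 + 9 + 9 + 9 + 9 = 96. (For the product with Z/4Z: each of the 4 1-dim characters of Z/4Z tensors with each irrep of S_4, giving 4 copies of each S_4-dimension.)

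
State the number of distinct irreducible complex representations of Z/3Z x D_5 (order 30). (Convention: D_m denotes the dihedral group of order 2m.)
12

Solution. The number of irreducible complex representations of a finite group equals its number of conjugacy classes. For a direct product, #classes(G x H) = #classes(G) * #classes(H). Z/3Z has 3 classes (abelian), D_5 has 4 classes, so 3 * 4 = 12, so Z/3Z x D_5 (order 30) has exactly 12 irreducible complex representations.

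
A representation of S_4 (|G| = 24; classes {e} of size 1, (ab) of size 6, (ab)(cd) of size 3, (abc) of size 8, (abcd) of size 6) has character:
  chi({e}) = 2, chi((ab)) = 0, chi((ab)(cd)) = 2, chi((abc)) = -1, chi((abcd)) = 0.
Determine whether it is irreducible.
Irreducible: <chi, chi> = 1.

Why: <chi, chi> = (1/|G|) sum_C |C| * |chi(C)|^2 = (1/24)[1*|2|^2 + 6*|0|^2 + 3*|2|^2 + 8*|-1|^2 + 6*|0|^2]
  = (1/24)[(4) + (0) + (12) + (8) + (0)] = 24/24 = 1.
A character is irreducible iff <chi, chi> = 1, so this representation is irreducible.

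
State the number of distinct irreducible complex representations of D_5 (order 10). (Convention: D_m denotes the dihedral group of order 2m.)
4

Why: The number of irreducible complex representations of a finite group equals its number of conjugacy classes. D_5 has 4 conjugacy classes ((n+3)/2 for n odd), so D_5 (order 10) has exactly 4 irreducible complex representations.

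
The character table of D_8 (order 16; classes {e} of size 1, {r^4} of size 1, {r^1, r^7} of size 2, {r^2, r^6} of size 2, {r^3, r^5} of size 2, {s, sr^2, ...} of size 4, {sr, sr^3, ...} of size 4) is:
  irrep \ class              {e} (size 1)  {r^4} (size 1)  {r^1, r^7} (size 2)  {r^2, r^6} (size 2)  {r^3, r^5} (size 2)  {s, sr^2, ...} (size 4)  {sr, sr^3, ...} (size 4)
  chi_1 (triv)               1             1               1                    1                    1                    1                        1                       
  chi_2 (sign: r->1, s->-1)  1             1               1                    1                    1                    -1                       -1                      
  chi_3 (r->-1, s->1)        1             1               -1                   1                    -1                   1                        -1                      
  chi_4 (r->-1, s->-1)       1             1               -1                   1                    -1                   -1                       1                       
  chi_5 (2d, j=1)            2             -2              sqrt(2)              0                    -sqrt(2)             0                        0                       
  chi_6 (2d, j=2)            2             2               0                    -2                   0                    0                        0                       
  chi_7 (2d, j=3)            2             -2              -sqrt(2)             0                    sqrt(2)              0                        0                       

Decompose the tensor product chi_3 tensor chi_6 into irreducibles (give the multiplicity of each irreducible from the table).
chi_3 tensor chi_6 = chi_6 (all other irreducibles have multiplicity 0).

Justification: The character of a tensor product is the pointwise product (chi_3 * chi_6)(C) = chi_3(C) * chi_6(C):
  {e}: (1)*(2), {r^4}: (1)*(2), {r^1, r^7}: (-1)*(0), {r^2, r^6}: (1)*(-2), {r^3, r^5}: (-1)*(0), {s, sr^2, ...}: (1)*(0), {sr, sr^3, ...}: (-1)*(0)
so (chi_3 * chi_6) takes values
  {e} -> 2, {r^4} -> 2, {r^1, r^7} -> 0, {r^2, r^6} -> -2, {r^3, r^5} -> 0, {s, sr^2, ...} -> 0, {sr, sr^3, ...} -> 0.
Now take the inner product of this character with each irreducible chi from the table, <chi_3*chi_6, chi> = (1/16) sum_C |C| (chi_3*chi_6)(C) conj(chi(C)):
  <chi_3*chi_6, chi_1> = (1/16)[1*(2)*conj(1) + 1*(2)*conj(1) + 2*(0)*conj(1) + 2*(-2)*conj(1) + 2*(0)*conj(1) + 4*(0)*conj(1) + 4*(0)*conj(1)]
      = (1/16)[(2) + (2) + (0) + (-4) + (0) + (0) + (0)] = 0/16 = 0
  <chi_3*chi_6, chi_2> = (1/16)[1*(2)*conj(1) + 1*(2)*conj(1) + 2*(0)*conj(1) + 2*(-2)*conj(1) + 2*(0)*conj(1) + 4*(0)*conj(-1) + 4*(0)*conj(-1)]
      = (1/16)[(2) + (2) + (0) + (-4) + (0) + (0) + (0)] = 0/16 = 0
  <chi_3*chi_6, chi_3> = (1/16)[1*(2)*conj(1) + 1*(2)*conj(1) + 2*(0)*conj(-1) + 2*(-2)*conj(1) + 2*(0)*conj(-1) + 4*(0)*conj(1) + 4*(0)*conj(-1)]
      = (1/16)[(2) + (2) + (0) + (-4) + (0) + (0) + (0)] = 0/16 = 0
  <chi_3*chi_6, chi_4> = (1/16)[1*(2)*conj(1) + 1*(2)*conj(1) + 2*(0)*conj(-1) + 2*(-2)*conj(1) + 2*(0)*conj(-1) + 4*(0)*conj(-1) + 4*(0)*conj(1)]
      = (1/16)[(2) + (2) + (0) + (-4) + (0) + (0) + (0)] = 0/16 = 0
  <chi_3*chi_6, chi_5> = (1/16)[1*(2)*conj(2) + 1*(2)*conj(-2) + 2*(0)*conj(sqrt(2)) + 2*(-2)*conj(0) + 2*(0)*conj(-sqrt(2)) + 4*(0)*conj(0) + 4*(0)*conj(0)]
      = (1/16)[(4) + (-4) + (0) + (0) + (0) + (0) + (0)] = 0/16 = 0
  <chi_3*chi_6, chi_6> = (1/16)[1*(2)*conj(2) + 1*(2)*conj(2) + 2*(0)*conj(0) + 2*(-2)*conj(-2) + 2*(0)*conj(0) + 4*(0)*conj(0) + 4*(0)*conj(0)]
      = (1/16)[(4) + (4) + (0) + (8) + (0) + (0) + (0)] = 16/16 = 1
  <chi_3*chi_6, chi_7> = (1/16)[1*(2)*conj(2) + 1*(2)*conj(-2) + 2*(0)*conj(-sqrt(2)) + 2*(-2)*conj(0) + 2*(0)*conj(sqrt(2)) + 4*(0)*conj(0) + 4*(0)*conj(0)]
      = (1/16)[(4) + (-4) + (0) + (0) + (0) + (0) + (0)] = 0/16 = 0
Hence the multiplicities are chi_6: 1. Dimension check: dim(chi_3)*dim(chi_6) = 1*2 = 2 and sum (mult * dim) = 1*2 = 2.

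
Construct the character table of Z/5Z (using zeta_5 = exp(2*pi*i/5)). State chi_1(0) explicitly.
Character table of Z/5Z (irreps indexed chi_0,...,chi_4 with chi_k(m) = zeta_5^(k*m), zeta_5 = exp(2*pi*i/5)):
  irrep \ class  {0} (size 1)  {1} (size 1)    {2} (size 1)    {3} (size 1)    {4} (size 1)  
  chi_0          1             1               1               1               1             
  chi_1          1             exp(2*I*pi/5)   exp(4*I*pi/5)   exp(-4*I*pi/5)  exp(-2*I*pi/5)
  chi_2          1             exp(4*I*pi/5)   exp(-2*I*pi/5)  exp(2*I*pi/5)   exp(-4*I*pi/5)
  chi_3          1             exp(-4*I*pi/5)  exp(2*I*pi/5)   exp(-2*I*pi/5)  exp(4*I*pi/5) 
  chi_4          1             exp(-2*I*pi/5)  exp(-4*I*pi/5)  exp(4*I*pi/5)   exp(2*I*pi/5) 

Spot check: chi_1(0) = zeta_5^(1*0) = zeta_5^0 = 1.

Derivation: Z/5Z is abelian, so all 5 irreducible complex representations are 1-dimensional. They are given by chi_k(m) = zeta_5^(k*m) for k = 0,...,4. Row orthogonality: sum_m chi_k(m) conj(chi_l(m)) = 5 * [k = l].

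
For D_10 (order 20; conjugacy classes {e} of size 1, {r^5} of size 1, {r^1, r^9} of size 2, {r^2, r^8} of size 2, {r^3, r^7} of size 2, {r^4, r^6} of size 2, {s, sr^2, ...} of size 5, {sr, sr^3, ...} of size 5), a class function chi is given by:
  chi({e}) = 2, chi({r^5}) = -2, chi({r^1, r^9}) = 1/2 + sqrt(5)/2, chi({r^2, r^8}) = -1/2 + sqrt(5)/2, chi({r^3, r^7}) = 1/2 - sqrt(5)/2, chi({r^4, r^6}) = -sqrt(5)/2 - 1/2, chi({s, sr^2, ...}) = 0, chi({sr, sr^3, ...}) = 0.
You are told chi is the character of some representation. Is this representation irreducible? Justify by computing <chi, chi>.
Irreducible: <chi, chi> = 1.

Proof sketch: <chi, chi> = (1/|G|) sum_C |C| * |chi(C)|^2 = (1/20)[1*|2|^2 + 1*|-2|^2 + 2*|1/2 + sqrt(5)/2|^2 + 2*|-1/2 + sqrt(5)/2|^2 + 2*|1/2 - sqrt(5)/2|^2 + 2*|-sqrt(5)/2 - 1/2|^2 + 5*|0|^2 + 5*|0|^2]
  = (1/20)[(4) + (4) + (sqrt(5) + 3) + (3 - sqrt(5)) + (3 - sqrt(5)) + (sqrt(5) + 3) + (0) + (0)] = 20/20 = 1.
A character is irreducible iff <chi, chi> = 1, so this representation is irreducible.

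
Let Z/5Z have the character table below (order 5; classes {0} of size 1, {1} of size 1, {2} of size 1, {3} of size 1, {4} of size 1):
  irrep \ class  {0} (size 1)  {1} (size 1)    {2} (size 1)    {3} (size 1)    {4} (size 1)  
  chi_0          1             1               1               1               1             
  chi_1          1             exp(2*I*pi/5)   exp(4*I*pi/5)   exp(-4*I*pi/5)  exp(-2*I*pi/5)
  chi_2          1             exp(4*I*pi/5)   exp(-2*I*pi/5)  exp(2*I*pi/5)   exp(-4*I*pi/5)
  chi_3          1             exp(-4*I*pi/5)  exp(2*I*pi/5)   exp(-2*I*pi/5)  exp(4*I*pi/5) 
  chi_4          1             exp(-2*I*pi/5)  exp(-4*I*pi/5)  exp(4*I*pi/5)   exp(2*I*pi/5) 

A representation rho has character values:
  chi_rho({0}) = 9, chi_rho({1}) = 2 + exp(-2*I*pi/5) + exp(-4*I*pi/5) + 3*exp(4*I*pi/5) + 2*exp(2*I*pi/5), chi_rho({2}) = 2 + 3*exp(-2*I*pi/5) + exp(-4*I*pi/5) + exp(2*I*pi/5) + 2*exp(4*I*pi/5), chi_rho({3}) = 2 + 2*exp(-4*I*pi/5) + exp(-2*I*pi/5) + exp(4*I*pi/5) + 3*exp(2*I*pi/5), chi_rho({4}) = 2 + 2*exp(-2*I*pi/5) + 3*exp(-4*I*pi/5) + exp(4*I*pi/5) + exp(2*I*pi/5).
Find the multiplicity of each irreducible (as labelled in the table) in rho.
Multiplicities: chi_0: 2, chi_1: 2, chi_2: 3, chi_3: 1, chi_4: 1.

Explanation: Use <chi_rho, chi> = (1/|G|) sum_C |C| * chi_rho(C) * conj(chi(C)) with |G| = 5 for each irreducible chi in the table:
  <chi_rho, chi_0> = (1/5)[1*(9)*conj(1) + 1*(2 + exp(-2*I*pi/5) + exp(-4*I*pi/5) + 3*exp(4*I*pi/5) + 2*exp(2*I*pi/5))*conj(1) + 1*(2 + 3*exp(-2*I*pi/5) + exp(-4*I*pi/5) + exp(2*I*pi/5) + 2*exp(4*I*pi/5))*conj(1) + 1*(2 + 2*exp(-4*I*pi/5) + exp(-2*I*pi/5) + exp(4*I*pi/5) + 3*exp(2*I*pi/5))*conj(1) + 1*(2 + 2*exp(-2*I*pi/5) + 3*exp(-4*I*pi/5) + exp(4*I*pi/5) + exp(2*I*pi/5))*conj(1)]
      = (1/5)[(9) + (2 + exp(-2*I*pi/5) + exp(-4*I*pi/5) + 3*exp(4*I*pi/5) + 2*exp(2*I*pi/5)) + (2 + 3*exp(-2*I*pi/5) + exp(-4*I*pi/5) + exp(2*I*pi/5) + 2*exp(4*I*pi/5)) + (2 + 2*exp(-4*I*pi/5) + exp(-2*I*pi/5) + exp(4*I*pi/5) + 3*exp(2*I*pi/5)) + (2 + 2*exp(-2*I*pi/5) + 3*exp(-4*I*pi/5) + exp(4*I*pi/5) + exp(2*I*pi/5))] = 10/5 = 2
  <chi_rho, chi_1> = (1/5)[1*(9)*conj(1) + 1*(2 + exp(-2*I*pi/5) + exp(-4*I*pi/5) + 3*exp(4*I*pi/5) + 2*exp(2*I*pi/5))*conj(exp(2*I*pi/5)) + 1*(2 + 3*exp(-2*I*pi/5) + exp(-4*I*pi/5) + exp(2*I*pi/5) + 2*exp(4*I*pi/5))*conj(exp(4*I*pi/5)) + 1*(2 + 2*exp(-4*I*pi/5) + exp(-2*I*pi/5) + exp(4*I*pi/5) + 3*exp(2*I*pi/5))*conj(exp(-4*I*pi/5)) + 1*(2 + 2*exp(-2*I*pi/5) + 3*exp(-4*I*pi/5) + exp(4*I*pi/5) + exp(2*I*pi/5))*conj(exp(-2*I*pi/5))]
      = (1/5)[(9) + (2 + 2*exp(-2*I*pi/5) + exp(-4*I*pi/5) + exp(4*I*pi/5) + 3*exp(2*I*pi/5)) + (2 + 2*exp(-4*I*pi/5) + exp(-2*I*pi/5) + exp(2*I*pi/5) + 3*exp(4*I*pi/5)) + (2 + 3*exp(-4*I*pi/5) + exp(-2*I*pi/5) + exp(2*I*pi/5) + 2*exp(4*I*pi/5)) + (2 + 3*exp(-2*I*pi/5) + exp(-4*I*pi/5) + exp(4*I*pi/5) + 2*exp(2*I*pi/5))] = 10/5 = 2
  <chi_rho, chi_2> = (1/5)[1*(9)*conj(1) + 1*(2 + exp(-2*I*pi/5) + exp(-4*I*pi/5) + 3*exp(4*I*pi/5) + 2*exp(2*I*pi/5))*conj(exp(4*I*pi/5)) + 1*(2 + 3*exp(-2*I*pi/5) + exp(-4*I*pi/5) + exp(2*I*pi/5) + 2*exp(4*I*pi/5))*conj(exp(-2*I*pi/5)) + 1*(2 + 2*exp(-4*I*pi/5) + exp(-2*I*pi/5) + exp(4*I*pi/5) + 3*exp(2*I*pi/5))*conj(exp(2*I*pi/5)) + 1*(2 + 2*exp(-2*I*pi/5) + 3*exp(-4*I*pi/5) + exp(4*I*pi/5) + exp(2*I*pi/5))*conj(exp(-4*I*pi/5))]
      = (1/5)[(9) + (3 + 2*exp(-2*I*pi/5) + 2*exp(-4*I*pi/5) + exp(4*I*pi/5) + exp(2*I*pi/5)) + (3 + 2*exp(-4*I*pi/5) + exp(-2*I*pi/5) + exp(4*I*pi/5) + 2*exp(2*I*pi/5)) + (3 + 2*exp(-2*I*pi/5) + exp(-4*I*pi/5) + exp(2*I*pi/5) + 2*exp(4*I*pi/5)) + (3 + exp(-2*I*pi/5) + exp(-4*I*pi/5) + 2*exp(4*I*pi/5) + 2*exp(2*I*pi/5))] = 15/5 = 3
  <chi_rho, chi_3> = (1/5)[1*(9)*conj(1) + 1*(2 + exp(-2*I*pi/5) + exp(-4*I*pi/5) + 3*exp(4*I*pi/5) + 2*exp(2*I*pi/5))*conj(exp(-4*I*pi/5)) + 1*(2 + 3*exp(-2*I*pi/5) + exp(-4*I*pi/5) + exp(2*I*pi/5) + 2*exp(4*I*pi/5))*conj(exp(2*I*pi/5)) + 1*(2 + 2*exp(-4*I*pi/5) + exp(-2*I*pi/5) + exp(4*I*pi/5) + 3*exp(2*I*pi/5))*conj(exp(-2*I*pi/5)) + 1*(2 + 2*exp(-2*I*pi/5) + 3*exp(-4*I*pi/5) + exp(4*I*pi/5) + exp(2*I*pi/5))*conj(exp(4*I*pi/5))]
      = (1/5)[(9) + (1 + 3*exp(-2*I*pi/5) + 2*exp(-4*I*pi/5) + exp(2*I*pi/5) + 2*exp(4*I*pi/5)) + (1 + 2*exp(-2*I*pi/5) + 3*exp(-4*I*pi/5) + exp(4*I*pi/5) + 2*exp(2*I*pi/5)) + (1 + 2*exp(-2*I*pi/5) + exp(-4*I*pi/5) + 3*exp(4*I*pi/5) + 2*exp(2*I*pi/5)) + (1 + 2*exp(-4*I*pi/5) + exp(-2*I*pi/5) + 2*exp(4*I*pi/5) + 3*exp(2*I*pi/5))] = 5/5 = 1
  <chi_rho, chi_4> = (1/5)[1*(9)*conj(1) + 1*(2 + exp(-2*I*pi/5) + exp(-4*I*pi/5) + 3*exp(4*I*pi/5) + 2*exp(2*I*pi/5))*conj(exp(-2*I*pi/5)) + 1*(2 + 3*exp(-2*I*pi/5) + exp(-4*I*pi/5) + exp(2*I*pi/5) + 2*exp(4*I*pi/5))*conj(exp(-4*I*pi/5)) + 1*(2 + 2*exp(-4*I*pi/5) + exp(-2*I*pi/5) + exp(4*I*pi/5) + 3*exp(2*I*pi/5))*conj(exp(4*I*pi/5)) + 1*(2 + 2*exp(-2*I*pi/5) + 3*exp(-4*I*pi/5) + exp(4*I*pi/5) + exp(2*I*pi/5))*conj(exp(2*I*pi/5))]
      = (1/5)[(9) + (1 + 3*exp(-4*I*pi/5) + exp(-2*I*pi/5) + 2*exp(4*I*pi/5) + 2*exp(2*I*pi/5)) + (1 + 2*exp(-2*I*pi/5) + exp(-4*I*pi/5) + 2*exp(4*I*pi/5) + 3*exp(2*I*pi/5)) + (1 + 3*exp(-2*I*pi/5) + 2*exp(-4*I*pi/5) + exp(4*I*pi/5) + 2*exp(2*I*pi/5)) + (1 + 2*exp(-2*I*pi/5) + 2*exp(-4*I*pi/5) + exp(2*I*pi/5) + 3*exp(4*I*pi/5))] = 5/5 = 1
(Exp terms are combined using exp(i*s)*conj(exp(i*t)) = exp(i*(s-t)), and sums of them are collapsed using the identity that for every m > 1 the m distinct m-th roots of unity sum to 0, e.g. 1 + exp(2*I*pi/3) + exp(-2*I*pi/3) = 0.)
Dimension check: dim(rho) = sum (mult * dim) = 2*1 + 2*1 + 3*1 + 1*1 + 1*1 = 9 = chi_rho(e) = 9.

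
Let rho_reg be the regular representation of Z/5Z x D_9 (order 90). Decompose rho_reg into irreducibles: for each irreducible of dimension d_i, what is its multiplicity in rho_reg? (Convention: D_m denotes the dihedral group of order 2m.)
Each irreducible V_i of dimension d_i appears with multiplicity d_i, i.e. rho_reg = (direct sum over all irreducibles V_i) d_i V_i. The irreducible dimensions for Z/5Z x D_9 are 1, 1, 1, 1, 1, 1, 1, 1, 1, 1, 2, 2, 2, 2, 2, 2, 2, 2, 2, 2, 2, 2, 2, 2, 2, 2, 2, 2, 2, 2: 10 irreducibles of dimension 1, each with multiplicity 1; 20 irreducibles of dimension 2, each with multiplicity 2. Total dimension 10*1*1 + 20*2*2 = 90 = |G|.

Argument: General theorem: in the regular representation of a finite group G, each irreducible appears with multiplicity equal to its dimension. Check: dim(rho_reg) = sum d_i^2 = 1 + 1 + 1 + 1 + 1 + 1 + 1 + 1 + 1 + 1 + 4 + 4 + 4 + 4 + 4 + 4 + 4 + 4 + 4 + 4 + 4 + 4 + 4 + 4 + 4 + 4 + 4 + 4 + 4 + 4 = 90 = |G|.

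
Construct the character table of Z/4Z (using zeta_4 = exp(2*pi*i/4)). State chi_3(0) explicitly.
Character table of Z/4Z (irreps indexed chi_0,...,chi_3 with chi_k(m) = zeta_4^(k*m), zeta_4 = exp(2*pi*i/4)):
  irrep \ class  {0} (size 1)  {1} (size 1)  {2} (size 1)  {3} (size 1)
  chi_0          1             1             1             1           
  chi_1          1             I             -1            -I          
  chi_2          1             -1            1             -1          
  chi_3          1             -I            -1            I           

Spot check: chi_3(0) = zeta_4^(3*0) = zeta_4^0 = 1.

Justification: Z/4Z is abelian, so all 4 irreducible complex representations are 1-dimensional. They are given by chi_k(m) = zeta_4^(k*m) for k = 0,...,3. Row orthogonality: sum_m chi_k(m) conj(chi_l(m)) = 4 * [k = l].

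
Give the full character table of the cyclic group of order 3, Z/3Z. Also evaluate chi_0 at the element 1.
Character table of Z/3Z (irreps indexed chi_0,...,chi_2 with chi_k(m) = zeta_3^(k*m), zeta_3 = exp(2*pi*i/3)):
  irrep \ class  {0} (size 1)  {1} (size 1)    {2} (size 1)  
  chi_0          1             1               1             
  chi_1          1             exp(2*I*pi/3)   exp(-2*I*pi/3)
  chi_2          1             exp(-2*I*pi/3)  exp(2*I*pi/3) 

Spot check: chi_0(1) = zeta_3^(0*1) = zeta_3^0 = 1.

Proof sketch: Z/3Z is abelian, so all 3 irreducible complex representations are 1-dimensional. They are given by chi_k(m) = zeta_3^(k*m) for k = 0,...,2. Row orthogonality: sum_m chi_k(m) conj(chi_l(m)) = 3 * [k = l].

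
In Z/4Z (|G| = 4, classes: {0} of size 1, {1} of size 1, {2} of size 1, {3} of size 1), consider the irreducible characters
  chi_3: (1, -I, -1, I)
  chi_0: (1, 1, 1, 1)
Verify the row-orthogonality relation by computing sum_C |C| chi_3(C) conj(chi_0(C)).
Sum = 0; so <chi_3, chi_0> = 0 (distinct irreducibles are orthogonal).

Details: Compute term by term over conjugacy classes (|C| * chi_3(C) * conj(chi_0(C))):
  1*(1)*conj(1) + 1*(-I)*conj(1) + 1*(-1)*conj(1) + 1*(I)*conj(1)
  = (1) + (-I) + (-1) + (I)
  = 0.
(Exp terms are combined using exp(i*s)*conj(exp(i*t)) = exp(i*(s-t)), and sums of them are collapsed using the identity that for every m > 1 the m distinct m-th roots of unity sum to 0, e.g. 1 + exp(2*I*pi/3) + exp(-2*I*pi/3) = 0.)
Dividing by |G| = 4 gives 0/4 = 0, matching the row-orthogonality relation <chi_3, chi_0> = [chi_3 = chi_0].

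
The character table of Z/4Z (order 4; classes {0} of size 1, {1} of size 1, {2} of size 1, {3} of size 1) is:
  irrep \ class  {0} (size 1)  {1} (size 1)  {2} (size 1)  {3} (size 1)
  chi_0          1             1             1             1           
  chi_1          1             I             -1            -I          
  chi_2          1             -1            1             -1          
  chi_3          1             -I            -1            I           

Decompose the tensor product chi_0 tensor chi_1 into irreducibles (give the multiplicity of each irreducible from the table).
chi_0 tensor chi_1 = chi_1 (all other irreducibles have multiplicity 0).

The character of a tensor product is the pointwise product (chi_0 * chi_1)(C) = chi_0(C) * chi_1(C):
  {0}: (1)*(1), {1}: (1)*(I), {2}: (1)*(-1), {3}: (1)*(-I)
so (chi_0 * chi_1) takes values
  {0} -> 1, {1} -> I, {2} -> -1, {3} -> -I.
Now take the inner product of this character with each irreducible chi from the table, <chi_0*chi_1, chi> = (1/4) sum_C |C| (chi_0*chi_1)(C) conj(chi(C)):
  <chi_0*chi_1, chi_0> = (1/4)[1*(1)*conj(1) + 1*(I)*conj(1) + 1*(-1)*conj(1) + 1*(-I)*conj(1)]
      = (1/4)[(1) + (I) + (-1) + (-I)] = 0/4 = 0
  <chi_0*chi_1, chi_1> = (1/4)[1*(1)*conj(1) + 1*(I)*conj(I) + 1*(-1)*conj(-1) + 1*(-I)*conj(-I)]
      = (1/4)[(1) + (1) + (1) + (1)] = 4/4 = 1
  <chi_0*chi_1, chi_2> = (1/4)[1*(1)*conj(1) + 1*(I)*conj(-1) + 1*(-1)*conj(1) + 1*(-I)*conj(-1)]
      = (1/4)[(1) + (-I) + (-1) + (I)] = 0/4 = 0
  <chi_0*chi_1, chi_3> = (1/4)[1*(1)*conj(1) + 1*(I)*conj(-I) + 1*(-1)*conj(-1) + 1*(-I)*conj(I)]
      = (1/4)[(1) + (-1) + (1) + (-1)] = 0/4 = 0
(Exp terms are combined using exp(i*s)*conj(exp(i*t)) = exp(i*(s-t)), and sums of them are collapsed using the identity that for every m > 1 the m distinct m-th roots of unity sum to 0, e.g. 1 + exp(2*I*pi/3) + exp(-2*I*pi/3) = 0.)
Hence the multiplicities are chi_1: 1. Dimension check: dim(chi_0)*dim(chi_1) = 1*1 = 1 and sum (mult * dim) = 1*1 = 1.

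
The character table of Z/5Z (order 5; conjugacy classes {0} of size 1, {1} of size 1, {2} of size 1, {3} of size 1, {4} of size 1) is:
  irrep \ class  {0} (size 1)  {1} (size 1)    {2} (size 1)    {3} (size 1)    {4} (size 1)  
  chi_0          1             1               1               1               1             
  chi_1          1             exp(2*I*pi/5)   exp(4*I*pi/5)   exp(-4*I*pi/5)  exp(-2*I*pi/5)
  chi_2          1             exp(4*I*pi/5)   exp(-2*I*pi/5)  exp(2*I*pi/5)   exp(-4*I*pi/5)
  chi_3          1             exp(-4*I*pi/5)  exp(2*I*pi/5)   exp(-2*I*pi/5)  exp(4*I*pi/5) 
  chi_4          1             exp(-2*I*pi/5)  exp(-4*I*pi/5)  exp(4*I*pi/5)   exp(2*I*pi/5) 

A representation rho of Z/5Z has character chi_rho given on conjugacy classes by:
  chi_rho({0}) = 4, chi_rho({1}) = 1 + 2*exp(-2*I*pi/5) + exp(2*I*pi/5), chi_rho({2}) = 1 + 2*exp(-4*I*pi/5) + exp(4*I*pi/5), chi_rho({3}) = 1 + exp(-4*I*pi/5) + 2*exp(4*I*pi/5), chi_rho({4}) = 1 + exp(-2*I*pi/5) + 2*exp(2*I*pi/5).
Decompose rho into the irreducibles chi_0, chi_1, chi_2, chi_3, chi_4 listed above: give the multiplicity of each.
Multiplicities: chi_0: 1, chi_1: 1, chi_2: 0, chi_3: 0, chi_4: 2.

Argument: Use <chi_rho, chi> = (1/|G|) sum_C |C| * chi_rho(C) * conj(chi(C)) with |G| = 5 for each irreducible chi in the table:
  <chi_rho, chi_0> = (1/5)[1*(4)*conj(1) + 1*(1 + 2*exp(-2*I*pi/5) + exp(2*I*pi/5))*conj(1) + 1*(1 + 2*exp(-4*I*pi/5) + exp(4*I*pi/5))*conj(1) + 1*(1 + exp(-4*I*pi/5) + 2*exp(4*I*pi/5))*conj(1) + 1*(1 + exp(-2*I*pi/5) + 2*exp(2*I*pi/5))*conj(1)]
      = (1/5)[(4) + (1 + 2*exp(-2*I*pi/5) + exp(2*I*pi/5)) + (1 + 2*exp(-4*I*pi/5) + exp(4*I*pi/5)) + (1 + exp(-4*I*pi/5) + 2*exp(4*I*pi/5)) + (1 + exp(-2*I*pi/5) + 2*exp(2*I*pi/5))] = 5/5 = 1
  <chi_rho, chi_1> = (1/5)[1*(4)*conj(1) + 1*(1 + 2*exp(-2*I*pi/5) + exp(2*I*pi/5))*conj(exp(2*I*pi/5)) + 1*(1 + 2*exp(-4*I*pi/5) + exp(4*I*pi/5))*conj(exp(4*I*pi/5)) + 1*(1 + exp(-4*I*pi/5) + 2*exp(4*I*pi/5))*conj(exp(-4*I*pi/5)) + 1*(1 + exp(-2*I*pi/5) + 2*exp(2*I*pi/5))*conj(exp(-2*I*pi/5))]
      = (1/5)[(4) + (1 + 2*exp(-4*I*pi/5) + exp(-2*I*pi/5)) + (1 + exp(-4*I*pi/5) + 2*exp(2*I*pi/5)) + (1 + 2*exp(-2*I*pi/5) + exp(4*I*pi/5)) + (1 + exp(2*I*pi/5) + 2*exp(4*I*pi/5))] = 5/5 = 1
  <chi_rho, chi_2> = (1/5)[1*(4)*conj(1) + 1*(1 + 2*exp(-2*I*pi/5) + exp(2*I*pi/5))*conj(exp(4*I*pi/5)) + 1*(1 + 2*exp(-4*I*pi/5) + exp(4*I*pi/5))*conj(exp(-2*I*pi/5)) + 1*(1 + exp(-4*I*pi/5) + 2*exp(4*I*pi/5))*conj(exp(2*I*pi/5)) + 1*(1 + exp(-2*I*pi/5) + 2*exp(2*I*pi/5))*conj(exp(-4*I*pi/5))]
      = (1/5)[(4) + (exp(-2*I*pi/5) + exp(-4*I*pi/5) + 2*exp(4*I*pi/5)) + (2*exp(-2*I*pi/5) + exp(-4*I*pi/5) + exp(2*I*pi/5)) + (exp(-2*I*pi/5) + exp(4*I*pi/5) + 2*exp(2*I*pi/5)) + (2*exp(-4*I*pi/5) + exp(4*I*pi/5) + exp(2*I*pi/5))] = 0/5 = 0
  <chi_rho, chi_3> = (1/5)[1*(4)*conj(1) + 1*(1 + 2*exp(-2*I*pi/5) + exp(2*I*pi/5))*conj(exp(-4*I*pi/5)) + 1*(1 + 2*exp(-4*I*pi/5) + exp(4*I*pi/5))*conj(exp(2*I*pi/5)) + 1*(1 + exp(-4*I*pi/5) + 2*exp(4*I*pi/5))*conj(exp(-2*I*pi/5)) + 1*(1 + exp(-2*I*pi/5) + 2*exp(2*I*pi/5))*conj(exp(4*I*pi/5))]
      = (1/5)[(4) + (exp(-4*I*pi/5) + exp(4*I*pi/5) + 2*exp(2*I*pi/5)) + (exp(-2*I*pi/5) + exp(2*I*pi/5) + 2*exp(4*I*pi/5)) + (2*exp(-4*I*pi/5) + exp(-2*I*pi/5) + exp(2*I*pi/5)) + (2*exp(-2*I*pi/5) + exp(-4*I*pi/5) + exp(4*I*pi/5))] = 0/5 = 0
  <chi_rho, chi_4> = (1/5)[1*(4)*conj(1) + 1*(1 + 2*exp(-2*I*pi/5) + exp(2*I*pi/5))*conj(exp(-2*I*pi/5)) + 1*(1 + 2*exp(-4*I*pi/5) + exp(4*I*pi/5))*conj(exp(-4*I*pi/5)) + 1*(1 + exp(-4*I*pi/5) + 2*exp(4*I*pi/5))*conj(exp(4*I*pi/5)) + 1*(1 + exp(-2*I*pi/5) + 2*exp(2*I*pi/5))*conj(exp(2*I*pi/5))]
      = (1/5)[(4) + (2 + exp(4*I*pi/5) + exp(2*I*pi/5)) + (2 + exp(-2*I*pi/5) + exp(4*I*pi/5)) + (2 + exp(-4*I*pi/5) + exp(2*I*pi/5)) + (2 + exp(-2*I*pi/5) + exp(-4*I*pi/5))] = 10/5 = 2
(Exp terms are combined using exp(i*s)*conj(exp(i*t)) = exp(i*(s-t)), and sums of them are collapsed using the identity that for every m > 1 the m distinct m-th roots of unity sum to 0, e.g. 1 + exp(2*I*pi/3) + exp(-2*I*pi/3) = 0.)
Dimension check: dim(rho) = sum (mult * dim) = 1*1 + 1*1 + 0*1 + 0*1 + 2*1 = 4 = chi_rho(e) = 4.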